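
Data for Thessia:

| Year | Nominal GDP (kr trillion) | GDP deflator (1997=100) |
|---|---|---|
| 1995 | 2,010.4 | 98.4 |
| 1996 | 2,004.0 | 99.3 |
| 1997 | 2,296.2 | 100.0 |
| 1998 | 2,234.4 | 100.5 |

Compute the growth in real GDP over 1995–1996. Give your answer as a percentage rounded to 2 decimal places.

Real GDP 1995 = 2010.4/0.984 = 2043.09.
Real GDP 1996 = 2004.0/0.993 = 2018.13.
Change = 2018.13/2043.09 − 1 = -0.0122.

-1.22%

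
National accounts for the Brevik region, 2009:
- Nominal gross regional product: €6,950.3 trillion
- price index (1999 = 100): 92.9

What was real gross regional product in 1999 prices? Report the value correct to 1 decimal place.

€7,481.5 trillion

Real gross regional product = Nominal / (price index/100) = 6950.3 / 0.929 = 7481.49.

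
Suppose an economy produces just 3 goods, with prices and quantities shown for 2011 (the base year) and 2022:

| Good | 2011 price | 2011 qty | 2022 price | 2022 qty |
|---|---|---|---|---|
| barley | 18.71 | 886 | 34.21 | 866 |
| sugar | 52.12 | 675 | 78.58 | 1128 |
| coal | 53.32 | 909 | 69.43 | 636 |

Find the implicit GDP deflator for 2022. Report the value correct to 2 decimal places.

149.14

Nominal GDP 2022 = 34.21·866 + 78.58·1128 + 69.43·636 = 162421.58.
Real GDP 2022 (at 2011 prices) = 18.71·866 + 52.12·1128 + 53.32·636 = 108905.74.
Deflator = Nominal/Real × 100 = 162421.58/108905.74 × 100 = 149.140.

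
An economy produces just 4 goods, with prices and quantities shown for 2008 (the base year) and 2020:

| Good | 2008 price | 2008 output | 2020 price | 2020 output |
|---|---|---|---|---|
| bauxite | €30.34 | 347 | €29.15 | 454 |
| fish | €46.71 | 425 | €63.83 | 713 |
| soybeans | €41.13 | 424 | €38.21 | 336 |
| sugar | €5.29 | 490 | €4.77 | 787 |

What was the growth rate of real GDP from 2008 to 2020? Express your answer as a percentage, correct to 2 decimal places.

Real GDP 2008 = Nominal GDP 2008 = 30.34·347 + 46.71·425 + 41.13·424 + 5.29·490 = 50410.95.
Real GDP 2020 (at 2008 prices) = 30.34·454 + 46.71·713 + 41.13·336 + 5.29·787 = 65061.50.
Real growth = 65061.50/50410.95 − 1 = 0.2906.

29.06%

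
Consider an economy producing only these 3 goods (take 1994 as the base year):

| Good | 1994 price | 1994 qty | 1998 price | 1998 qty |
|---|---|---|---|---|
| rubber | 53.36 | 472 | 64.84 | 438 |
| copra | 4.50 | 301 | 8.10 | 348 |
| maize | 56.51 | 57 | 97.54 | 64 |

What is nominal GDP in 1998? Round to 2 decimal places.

37461.28

Nominal GDP 1998 = Σ (p_1998 × q_1998) = 64.84·438 + 8.10·348 + 97.54·64 = 37461.28.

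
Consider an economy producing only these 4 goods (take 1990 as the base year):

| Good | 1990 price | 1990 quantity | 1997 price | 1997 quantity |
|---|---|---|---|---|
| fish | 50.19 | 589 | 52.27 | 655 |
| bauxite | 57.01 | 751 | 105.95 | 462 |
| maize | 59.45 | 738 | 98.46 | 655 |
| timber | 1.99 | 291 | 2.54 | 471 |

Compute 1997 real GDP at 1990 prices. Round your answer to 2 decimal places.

Real GDP 1997 = Σ (p_1990 × q_1997) = 50.19·655 + 57.01·462 + 59.45·655 + 1.99·471 = 99090.11.

99090.11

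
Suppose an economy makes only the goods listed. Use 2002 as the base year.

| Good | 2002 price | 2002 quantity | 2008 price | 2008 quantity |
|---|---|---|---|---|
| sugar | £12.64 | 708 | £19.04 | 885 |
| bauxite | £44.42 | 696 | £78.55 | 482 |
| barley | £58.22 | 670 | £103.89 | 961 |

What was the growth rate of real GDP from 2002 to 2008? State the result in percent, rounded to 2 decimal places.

Real GDP 2002 = Nominal GDP 2002 = 12.64·708 + 44.42·696 + 58.22·670 = 78872.84.
Real GDP 2008 (at 2002 prices) = 12.64·885 + 44.42·482 + 58.22·961 = 88546.26.
Real growth = 88546.26/78872.84 − 1 = 0.1226.

12.26%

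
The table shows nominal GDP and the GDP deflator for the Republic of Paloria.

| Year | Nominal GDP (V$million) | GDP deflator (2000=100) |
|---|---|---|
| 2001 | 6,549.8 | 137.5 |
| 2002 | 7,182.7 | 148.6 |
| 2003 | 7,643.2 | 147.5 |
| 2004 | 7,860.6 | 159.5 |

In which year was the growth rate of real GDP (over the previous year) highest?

2003

2002: real = 7182.7/1.486 = 4833.58; growth vs 2001 (4763.49) = 1.47%.
2003: real = 7643.2/1.475 = 5181.83; growth vs 2002 (4833.58) = 7.20%.
2004: real = 7860.6/1.595 = 4928.28; growth vs 2003 (5181.83) = -4.89%.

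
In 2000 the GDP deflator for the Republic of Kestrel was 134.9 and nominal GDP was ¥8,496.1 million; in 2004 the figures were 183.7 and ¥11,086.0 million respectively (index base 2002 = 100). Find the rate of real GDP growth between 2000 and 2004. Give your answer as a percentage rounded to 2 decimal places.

-4.18%

Deflate each year: 2000 → 8496.1/1.349 = 6298.07; 2004 → 11086.0/1.837 = 6034.84.
So real GDP changed by 6034.84/6298.07 − 1 = -0.0418, i.e. -4.18%.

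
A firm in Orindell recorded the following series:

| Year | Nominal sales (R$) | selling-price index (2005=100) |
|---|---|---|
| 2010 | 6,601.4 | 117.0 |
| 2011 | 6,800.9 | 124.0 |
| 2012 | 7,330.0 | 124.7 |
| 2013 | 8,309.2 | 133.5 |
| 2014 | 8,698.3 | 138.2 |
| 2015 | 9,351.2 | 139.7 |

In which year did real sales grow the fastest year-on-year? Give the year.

2012

2011: real = 6800.9/1.240 = 5484.60; growth vs 2010 (5642.22) = -2.79%.
2012: real = 7330.0/1.247 = 5878.11; growth vs 2011 (5484.60) = 7.17%.
2013: real = 8309.2/1.335 = 6224.12; growth vs 2012 (5878.11) = 5.89%.
2014: real = 8698.3/1.382 = 6293.99; growth vs 2013 (6224.12) = 1.12%.
2015: real = 9351.2/1.397 = 6693.77; growth vs 2014 (6293.99) = 6.35%.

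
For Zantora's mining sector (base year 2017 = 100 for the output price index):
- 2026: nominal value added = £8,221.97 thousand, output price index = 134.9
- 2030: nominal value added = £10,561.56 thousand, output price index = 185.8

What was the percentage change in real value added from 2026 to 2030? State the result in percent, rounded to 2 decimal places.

Real value added 2026 = 8221.97 / 1.349 = 6094.86.
Real value added 2030 = 10561.56 / 1.858 = 5684.37.
Real growth = 5684.37 / 6094.86 − 1 = -0.0674.

-6.74%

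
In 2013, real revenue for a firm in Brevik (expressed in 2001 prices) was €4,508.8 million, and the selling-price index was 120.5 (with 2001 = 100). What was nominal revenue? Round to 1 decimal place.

€5,433.1 million

Nominal revenue = Real × (selling-price index/100) = 4508.8 × 1.205 = 5433.10.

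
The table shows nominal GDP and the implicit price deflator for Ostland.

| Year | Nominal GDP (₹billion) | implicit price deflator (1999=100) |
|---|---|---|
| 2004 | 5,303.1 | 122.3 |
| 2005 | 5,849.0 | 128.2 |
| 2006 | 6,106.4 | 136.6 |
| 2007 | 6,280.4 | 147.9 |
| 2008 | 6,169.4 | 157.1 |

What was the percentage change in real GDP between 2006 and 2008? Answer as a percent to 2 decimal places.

Real GDP 2006 = 6106.4/1.366 = 4470.28.
Real GDP 2008 = 6169.4/1.571 = 3927.05.
Change = 3927.05/4470.28 − 1 = -0.1215.

-12.15%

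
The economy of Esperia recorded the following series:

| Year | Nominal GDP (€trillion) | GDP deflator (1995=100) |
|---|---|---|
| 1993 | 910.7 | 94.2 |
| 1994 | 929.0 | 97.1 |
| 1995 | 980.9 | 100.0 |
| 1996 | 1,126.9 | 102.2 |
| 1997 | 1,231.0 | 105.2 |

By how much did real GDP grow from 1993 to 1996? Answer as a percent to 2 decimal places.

14.05%

Real GDP 1993 = 910.7/0.942 = 966.77.
Real GDP 1996 = 1126.9/1.022 = 1102.64.
Change = 1102.64/966.77 − 1 = 0.1405.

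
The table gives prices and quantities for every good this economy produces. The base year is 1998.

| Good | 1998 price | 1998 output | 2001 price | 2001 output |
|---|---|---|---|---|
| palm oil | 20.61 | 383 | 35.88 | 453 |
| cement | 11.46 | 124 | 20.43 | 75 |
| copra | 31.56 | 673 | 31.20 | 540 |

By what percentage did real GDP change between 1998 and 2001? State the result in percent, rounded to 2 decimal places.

Real GDP 1998 = Nominal GDP 1998 = 20.61·383 + 11.46·124 + 31.56·673 = 30554.55.
Real GDP 2001 (at 1998 prices) = 20.61·453 + 11.46·75 + 31.56·540 = 27238.23.
Real growth = 27238.23/30554.55 − 1 = -0.1085.

-10.85%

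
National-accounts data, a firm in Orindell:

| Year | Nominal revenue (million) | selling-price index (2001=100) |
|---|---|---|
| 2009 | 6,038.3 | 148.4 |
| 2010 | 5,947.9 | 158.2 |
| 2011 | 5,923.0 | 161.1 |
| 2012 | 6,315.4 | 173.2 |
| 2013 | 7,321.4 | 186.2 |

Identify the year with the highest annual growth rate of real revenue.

2013

2010: real = 5947.9/1.582 = 3759.73; growth vs 2009 (4068.94) = -7.60%.
2011: real = 5923.0/1.611 = 3676.60; growth vs 2010 (3759.73) = -2.21%.
2012: real = 6315.4/1.732 = 3646.30; growth vs 2011 (3676.60) = -0.82%.
2013: real = 7321.4/1.862 = 3932.01; growth vs 2012 (3646.30) = 7.84%.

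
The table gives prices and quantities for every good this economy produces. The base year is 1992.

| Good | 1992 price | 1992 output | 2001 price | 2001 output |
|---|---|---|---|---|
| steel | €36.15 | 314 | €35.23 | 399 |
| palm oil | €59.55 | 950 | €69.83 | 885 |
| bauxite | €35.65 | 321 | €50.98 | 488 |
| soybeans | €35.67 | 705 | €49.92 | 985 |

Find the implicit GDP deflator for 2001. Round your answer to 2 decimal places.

125.28

Nominal GDP 2001 = 35.23·399 + 69.83·885 + 50.98·488 + 49.92·985 = 149905.76.
Real GDP 2001 (at 1992 prices) = 36.15·399 + 59.55·885 + 35.65·488 + 35.67·985 = 119657.75.
Deflator = Nominal/Real × 100 = 149905.76/119657.75 × 100 = 125.279.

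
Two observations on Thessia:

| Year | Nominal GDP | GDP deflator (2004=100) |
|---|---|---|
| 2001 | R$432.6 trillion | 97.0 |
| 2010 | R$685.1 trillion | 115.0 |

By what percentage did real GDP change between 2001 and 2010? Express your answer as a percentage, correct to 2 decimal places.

33.58%

Real GDP 2001 = 432.6 / 0.970 = 445.98.
Real GDP 2010 = 685.1 / 1.150 = 595.74.
Real growth = 595.74 / 445.98 − 1 = 0.3358.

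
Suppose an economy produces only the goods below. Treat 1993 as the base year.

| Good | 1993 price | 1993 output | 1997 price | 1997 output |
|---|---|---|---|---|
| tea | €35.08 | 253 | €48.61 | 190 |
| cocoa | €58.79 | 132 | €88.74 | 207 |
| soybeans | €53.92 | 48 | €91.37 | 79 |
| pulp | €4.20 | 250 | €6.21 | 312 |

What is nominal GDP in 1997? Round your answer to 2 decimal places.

€36760.83

Nominal GDP 1997 = Σ (p_1997 × q_1997) = 48.61·190 + 88.74·207 + 91.37·79 + 6.21·312 = 36760.83.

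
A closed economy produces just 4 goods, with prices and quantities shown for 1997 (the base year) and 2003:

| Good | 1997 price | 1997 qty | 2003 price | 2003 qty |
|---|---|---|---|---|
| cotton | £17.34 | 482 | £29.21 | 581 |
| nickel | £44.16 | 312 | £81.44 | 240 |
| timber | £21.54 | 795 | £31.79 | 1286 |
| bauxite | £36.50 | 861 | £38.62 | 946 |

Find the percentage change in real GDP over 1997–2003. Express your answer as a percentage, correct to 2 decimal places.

Real GDP 1997 = Nominal GDP 1997 = 17.34·482 + 44.16·312 + 21.54·795 + 36.50·861 = 70686.60.
Real GDP 2003 (at 1997 prices) = 17.34·581 + 44.16·240 + 21.54·1286 + 36.50·946 = 82902.38.
Real growth = 82902.38/70686.60 − 1 = 0.1728.

17.28%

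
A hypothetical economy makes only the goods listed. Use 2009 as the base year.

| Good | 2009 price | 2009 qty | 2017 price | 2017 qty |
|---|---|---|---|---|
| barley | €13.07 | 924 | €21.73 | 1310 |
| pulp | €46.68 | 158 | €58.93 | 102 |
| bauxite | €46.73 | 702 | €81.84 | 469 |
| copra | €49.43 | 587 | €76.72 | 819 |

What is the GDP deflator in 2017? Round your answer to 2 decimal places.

Nominal GDP 2017 = 21.73·1310 + 58.93·102 + 81.84·469 + 76.72·819 = 135693.80.
Real GDP 2017 (at 2009 prices) = 13.07·1310 + 46.68·102 + 46.73·469 + 49.43·819 = 84282.60.
Deflator = Nominal/Real × 100 = 135693.80/84282.60 × 100 = 160.999.

161.00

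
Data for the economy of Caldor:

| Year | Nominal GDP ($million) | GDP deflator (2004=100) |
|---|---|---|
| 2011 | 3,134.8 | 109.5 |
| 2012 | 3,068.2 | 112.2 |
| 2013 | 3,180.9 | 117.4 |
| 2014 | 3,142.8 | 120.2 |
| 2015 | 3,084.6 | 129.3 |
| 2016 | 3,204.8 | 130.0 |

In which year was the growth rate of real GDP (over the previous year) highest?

2016

2012: real = 3068.2/1.122 = 2734.58; growth vs 2011 (2862.83) = -4.48%.
2013: real = 3180.9/1.174 = 2709.45; growth vs 2012 (2734.58) = -0.92%.
2014: real = 3142.8/1.202 = 2614.64; growth vs 2013 (2709.45) = -3.50%.
2015: real = 3084.6/1.293 = 2385.61; growth vs 2014 (2614.64) = -8.76%.
2016: real = 3204.8/1.300 = 2465.23; growth vs 2015 (2385.61) = 3.34%.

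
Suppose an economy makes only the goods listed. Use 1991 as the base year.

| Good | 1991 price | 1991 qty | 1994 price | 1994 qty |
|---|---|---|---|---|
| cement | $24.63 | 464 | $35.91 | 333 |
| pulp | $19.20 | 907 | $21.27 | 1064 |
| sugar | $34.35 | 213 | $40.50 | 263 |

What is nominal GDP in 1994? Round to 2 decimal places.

$45240.81

Nominal GDP 1994 = Σ (p_1994 × q_1994) = 35.91·333 + 21.27·1064 + 40.50·263 = 45240.81.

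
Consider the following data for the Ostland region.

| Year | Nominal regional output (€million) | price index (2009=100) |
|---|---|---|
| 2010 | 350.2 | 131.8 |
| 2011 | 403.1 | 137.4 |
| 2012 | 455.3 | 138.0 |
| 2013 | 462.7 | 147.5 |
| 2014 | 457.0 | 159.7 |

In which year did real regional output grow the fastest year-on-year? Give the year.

2011: real = 403.1/1.374 = 293.38; growth vs 2010 (265.71) = 10.41%.
2012: real = 455.3/1.380 = 329.93; growth vs 2011 (293.38) = 12.46%.
2013: real = 462.7/1.475 = 313.69; growth vs 2012 (329.93) = -4.92%.
2014: real = 457.0/1.597 = 286.16; growth vs 2013 (313.69) = -8.78%.

2012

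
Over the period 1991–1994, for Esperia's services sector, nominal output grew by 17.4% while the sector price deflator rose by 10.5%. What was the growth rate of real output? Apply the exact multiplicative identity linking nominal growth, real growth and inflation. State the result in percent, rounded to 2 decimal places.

(1 + g_nom) = (1 + g_real)(1 + π), so g_real = 1.1740 / 1.1050 − 1 = 0.06244.

6.24%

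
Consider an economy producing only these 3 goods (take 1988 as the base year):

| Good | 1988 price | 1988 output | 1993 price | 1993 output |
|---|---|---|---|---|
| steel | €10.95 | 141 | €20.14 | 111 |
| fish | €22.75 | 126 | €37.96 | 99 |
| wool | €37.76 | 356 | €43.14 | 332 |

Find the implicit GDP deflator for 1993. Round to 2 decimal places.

Nominal GDP 1993 = 20.14·111 + 37.96·99 + 43.14·332 = 20316.06.
Real GDP 1993 (at 1988 prices) = 10.95·111 + 22.75·99 + 37.76·332 = 16004.02.
Deflator = Nominal/Real × 100 = 20316.06/16004.02 × 100 = 126.943.

126.94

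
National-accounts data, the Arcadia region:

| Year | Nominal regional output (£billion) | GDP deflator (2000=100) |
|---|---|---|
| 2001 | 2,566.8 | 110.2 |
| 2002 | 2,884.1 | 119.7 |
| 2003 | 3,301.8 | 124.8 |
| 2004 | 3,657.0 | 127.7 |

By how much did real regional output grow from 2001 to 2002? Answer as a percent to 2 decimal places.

Real regional output 2001 = 2566.8/1.102 = 2329.22.
Real regional output 2002 = 2884.1/1.197 = 2409.44.
Change = 2409.44/2329.22 − 1 = 0.0344.

3.44%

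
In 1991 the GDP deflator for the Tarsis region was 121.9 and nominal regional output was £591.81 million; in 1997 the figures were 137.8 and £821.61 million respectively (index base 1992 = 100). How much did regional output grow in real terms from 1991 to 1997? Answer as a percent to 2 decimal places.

22.81%

Deflate each year: 1991 → 591.81/1.219 = 485.49; 1997 → 821.61/1.378 = 596.23.
So real regional output changed by 596.23/485.49 − 1 = 0.2281, i.e. 22.81%.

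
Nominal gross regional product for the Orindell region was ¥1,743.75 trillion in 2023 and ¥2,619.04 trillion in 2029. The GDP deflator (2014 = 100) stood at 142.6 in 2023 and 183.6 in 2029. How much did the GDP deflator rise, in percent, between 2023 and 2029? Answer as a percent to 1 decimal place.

Price-level change = 183.6 / 142.6 − 1 = 0.2875.

28.8%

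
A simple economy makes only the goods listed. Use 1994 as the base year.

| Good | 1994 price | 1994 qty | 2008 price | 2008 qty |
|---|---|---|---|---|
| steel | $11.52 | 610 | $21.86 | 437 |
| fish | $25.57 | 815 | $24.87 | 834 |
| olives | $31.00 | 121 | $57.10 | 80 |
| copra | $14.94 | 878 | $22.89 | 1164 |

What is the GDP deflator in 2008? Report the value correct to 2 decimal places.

133.04

Nominal GDP 2008 = 21.86·437 + 24.87·834 + 57.10·80 + 22.89·1164 = 61506.36.
Real GDP 2008 (at 1994 prices) = 11.52·437 + 25.57·834 + 31.00·80 + 14.94·1164 = 46229.78.
Deflator = Nominal/Real × 100 = 61506.36/46229.78 × 100 = 133.045.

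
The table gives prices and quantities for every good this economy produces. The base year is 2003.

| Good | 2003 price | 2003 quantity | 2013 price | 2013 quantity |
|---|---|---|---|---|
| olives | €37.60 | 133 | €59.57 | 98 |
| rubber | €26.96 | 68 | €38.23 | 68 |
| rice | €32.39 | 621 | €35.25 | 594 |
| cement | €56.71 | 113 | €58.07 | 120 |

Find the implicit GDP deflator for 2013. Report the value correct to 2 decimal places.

Nominal GDP 2013 = 59.57·98 + 38.23·68 + 35.25·594 + 58.07·120 = 36344.40.
Real GDP 2013 (at 2003 prices) = 37.60·98 + 26.96·68 + 32.39·594 + 56.71·120 = 31562.94.
Deflator = Nominal/Real × 100 = 36344.40/31562.94 × 100 = 115.149.

115.15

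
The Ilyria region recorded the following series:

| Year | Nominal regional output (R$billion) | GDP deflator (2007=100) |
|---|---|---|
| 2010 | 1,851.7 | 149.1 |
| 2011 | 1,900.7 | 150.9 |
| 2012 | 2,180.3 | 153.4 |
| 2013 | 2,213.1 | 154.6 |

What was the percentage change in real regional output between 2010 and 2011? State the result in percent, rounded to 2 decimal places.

Real regional output 2010 = 1851.7/1.491 = 1241.92.
Real regional output 2011 = 1900.7/1.509 = 1259.58.
Change = 1259.58/1241.92 − 1 = 0.0142.

1.42%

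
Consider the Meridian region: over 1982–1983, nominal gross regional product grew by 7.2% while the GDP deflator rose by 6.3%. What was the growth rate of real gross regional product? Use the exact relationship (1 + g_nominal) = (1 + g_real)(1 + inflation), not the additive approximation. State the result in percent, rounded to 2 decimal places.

0.85%

(1 + g_nom) = (1 + g_real)(1 + π), so g_real = 1.0720 / 1.0630 − 1 = 0.00847.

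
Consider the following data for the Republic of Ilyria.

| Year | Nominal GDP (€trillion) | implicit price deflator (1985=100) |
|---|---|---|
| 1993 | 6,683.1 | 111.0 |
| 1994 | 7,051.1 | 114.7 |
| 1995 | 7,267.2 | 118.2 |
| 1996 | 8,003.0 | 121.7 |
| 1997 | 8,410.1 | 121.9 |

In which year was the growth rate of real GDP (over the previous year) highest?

1994: real = 7051.1/1.147 = 6147.43; growth vs 1993 (6020.81) = 2.10%.
1995: real = 7267.2/1.182 = 6148.22; growth vs 1994 (6147.43) = 0.01%.
1996: real = 8003.0/1.217 = 6576.01; growth vs 1995 (6148.22) = 6.96%.
1997: real = 8410.1/1.219 = 6899.18; growth vs 1996 (6576.01) = 4.91%.

1996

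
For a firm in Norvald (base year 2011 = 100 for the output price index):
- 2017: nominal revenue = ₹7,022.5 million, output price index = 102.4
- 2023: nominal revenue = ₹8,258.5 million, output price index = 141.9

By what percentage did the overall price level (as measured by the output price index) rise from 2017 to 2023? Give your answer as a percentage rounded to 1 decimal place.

Price-level change = 141.9 / 102.4 − 1 = 0.3857.

38.6%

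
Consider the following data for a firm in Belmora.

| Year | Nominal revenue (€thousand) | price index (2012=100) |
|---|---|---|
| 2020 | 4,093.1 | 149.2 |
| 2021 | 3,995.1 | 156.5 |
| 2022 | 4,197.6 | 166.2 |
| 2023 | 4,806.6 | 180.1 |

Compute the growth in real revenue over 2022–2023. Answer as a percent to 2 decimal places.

Real revenue 2022 = 4197.6/1.662 = 2525.63.
Real revenue 2023 = 4806.6/1.801 = 2668.85.
Change = 2668.85/2525.63 − 1 = 0.0567.

5.67%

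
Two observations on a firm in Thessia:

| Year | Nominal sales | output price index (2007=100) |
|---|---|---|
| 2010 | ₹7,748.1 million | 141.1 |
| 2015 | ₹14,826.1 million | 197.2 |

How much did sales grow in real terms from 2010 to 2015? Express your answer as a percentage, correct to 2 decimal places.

Real sales 2010 = 7748.1 / 1.411 = 5491.21.
Real sales 2015 = 14826.1 / 1.972 = 7518.31.
Real growth = 7518.31 / 5491.21 − 1 = 0.3692.

36.92%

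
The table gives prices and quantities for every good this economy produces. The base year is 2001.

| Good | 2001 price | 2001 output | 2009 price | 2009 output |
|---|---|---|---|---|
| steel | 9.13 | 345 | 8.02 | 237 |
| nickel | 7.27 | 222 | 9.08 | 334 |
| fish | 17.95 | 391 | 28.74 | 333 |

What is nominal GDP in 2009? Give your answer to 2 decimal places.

14503.88

Nominal GDP 2009 = Σ (p_2009 × q_2009) = 8.02·237 + 9.08·334 + 28.74·333 = 14503.88.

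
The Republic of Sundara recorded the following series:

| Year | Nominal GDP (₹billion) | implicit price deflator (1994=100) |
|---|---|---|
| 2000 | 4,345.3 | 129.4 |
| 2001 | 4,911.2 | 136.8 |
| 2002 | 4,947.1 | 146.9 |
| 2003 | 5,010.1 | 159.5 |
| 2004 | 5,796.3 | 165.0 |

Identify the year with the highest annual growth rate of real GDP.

2001: real = 4911.2/1.368 = 3590.06; growth vs 2000 (3358.04) = 6.91%.
2002: real = 4947.1/1.469 = 3367.67; growth vs 2001 (3590.06) = -6.19%.
2003: real = 5010.1/1.595 = 3141.13; growth vs 2002 (3367.67) = -6.73%.
2004: real = 5796.3/1.650 = 3512.91; growth vs 2003 (3141.13) = 11.84%.

2004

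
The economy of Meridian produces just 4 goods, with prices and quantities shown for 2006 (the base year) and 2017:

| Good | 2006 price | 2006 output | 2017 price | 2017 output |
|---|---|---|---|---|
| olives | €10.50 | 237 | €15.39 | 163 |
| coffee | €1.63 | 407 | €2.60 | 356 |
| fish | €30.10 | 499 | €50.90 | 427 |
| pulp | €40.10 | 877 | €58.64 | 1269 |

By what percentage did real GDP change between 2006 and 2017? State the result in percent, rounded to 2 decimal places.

23.79%

Real GDP 2006 = Nominal GDP 2006 = 10.50·237 + 1.63·407 + 30.10·499 + 40.10·877 = 53339.51.
Real GDP 2017 (at 2006 prices) = 10.50·163 + 1.63·356 + 30.10·427 + 40.10·1269 = 66031.38.
Real growth = 66031.38/53339.51 − 1 = 0.2379.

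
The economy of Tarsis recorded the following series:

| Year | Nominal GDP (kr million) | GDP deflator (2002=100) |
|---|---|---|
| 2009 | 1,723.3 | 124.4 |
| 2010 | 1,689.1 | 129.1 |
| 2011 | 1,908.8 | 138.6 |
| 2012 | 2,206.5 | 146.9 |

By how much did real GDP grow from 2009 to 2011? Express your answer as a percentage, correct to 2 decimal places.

-0.58%

Real GDP 2009 = 1723.3/1.244 = 1385.29.
Real GDP 2011 = 1908.8/1.386 = 1377.20.
Change = 1377.20/1385.29 − 1 = -0.0058.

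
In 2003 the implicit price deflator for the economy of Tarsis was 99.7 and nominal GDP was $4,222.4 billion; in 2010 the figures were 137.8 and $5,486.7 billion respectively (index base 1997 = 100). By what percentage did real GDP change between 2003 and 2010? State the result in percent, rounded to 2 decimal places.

-5.98%

Real GDP 2003 = 4222.4 / 0.997 = 4235.11.
Real GDP 2010 = 5486.7 / 1.378 = 3981.64.
Real growth = 3981.64 / 4235.11 − 1 = -0.0598.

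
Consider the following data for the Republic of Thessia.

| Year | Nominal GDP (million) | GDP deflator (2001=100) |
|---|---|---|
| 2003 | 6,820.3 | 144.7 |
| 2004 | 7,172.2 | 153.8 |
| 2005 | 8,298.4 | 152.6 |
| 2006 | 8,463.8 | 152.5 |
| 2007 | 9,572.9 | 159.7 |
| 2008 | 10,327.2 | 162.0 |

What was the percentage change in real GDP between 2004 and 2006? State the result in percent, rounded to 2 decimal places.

19.01%

Real GDP 2004 = 7172.2/1.538 = 4663.33.
Real GDP 2006 = 8463.8/1.525 = 5550.03.
Change = 5550.03/4663.33 − 1 = 0.1901.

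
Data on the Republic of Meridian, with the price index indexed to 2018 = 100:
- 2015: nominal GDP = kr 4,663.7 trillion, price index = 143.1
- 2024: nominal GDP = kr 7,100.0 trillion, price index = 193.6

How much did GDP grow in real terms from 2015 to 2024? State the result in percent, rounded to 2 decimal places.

Real GDP 2015 = 4663.7 / 1.431 = 3259.05.
Real GDP 2024 = 7100.0 / 1.936 = 3667.36.
Real growth = 3667.36 / 3259.05 − 1 = 0.1253.

12.53%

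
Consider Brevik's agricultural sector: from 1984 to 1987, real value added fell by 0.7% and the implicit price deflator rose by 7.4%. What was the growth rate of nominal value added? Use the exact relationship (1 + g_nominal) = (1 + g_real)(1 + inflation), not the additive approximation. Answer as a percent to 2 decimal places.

6.65%

(1 + g_nom) = (1 + g_real)(1 + π) = 0.9930 × 1.0740 = 1.06648.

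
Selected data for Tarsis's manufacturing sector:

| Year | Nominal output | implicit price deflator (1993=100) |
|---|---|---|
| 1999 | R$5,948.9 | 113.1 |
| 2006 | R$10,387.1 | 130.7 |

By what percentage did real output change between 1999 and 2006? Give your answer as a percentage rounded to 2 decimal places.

51.09%

Deflate each year: 1999 → 5948.9/1.131 = 5259.86; 2006 → 10387.1/1.307 = 7947.28.
So real output changed by 7947.28/5259.86 − 1 = 0.5109, i.e. 51.09%.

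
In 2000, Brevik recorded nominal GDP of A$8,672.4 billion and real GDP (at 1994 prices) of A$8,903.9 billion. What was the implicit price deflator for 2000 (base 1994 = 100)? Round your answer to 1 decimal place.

implicit price deflator = (Nominal / Real) × 100 = 8672.4 / 8903.9 × 100 = 97.40.

97.4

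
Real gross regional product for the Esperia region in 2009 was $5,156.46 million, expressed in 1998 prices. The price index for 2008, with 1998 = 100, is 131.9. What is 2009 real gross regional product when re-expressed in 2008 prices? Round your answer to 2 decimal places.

Real gross regional product in 2008 prices = Real gross regional product in 1998 prices × (P_2008/P_1998) = 5156.46 × 1.319 = 6801.37.

$6,801.37 million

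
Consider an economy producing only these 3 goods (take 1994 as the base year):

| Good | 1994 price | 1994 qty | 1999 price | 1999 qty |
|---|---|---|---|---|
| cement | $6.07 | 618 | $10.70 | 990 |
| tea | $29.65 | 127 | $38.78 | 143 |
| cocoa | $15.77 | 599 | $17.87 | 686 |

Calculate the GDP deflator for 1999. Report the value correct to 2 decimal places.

134.79

Nominal GDP 1999 = 10.70·990 + 38.78·143 + 17.87·686 = 28397.36.
Real GDP 1999 (at 1994 prices) = 6.07·990 + 29.65·143 + 15.77·686 = 21067.47.
Deflator = Nominal/Real × 100 = 28397.36/21067.47 × 100 = 134.792.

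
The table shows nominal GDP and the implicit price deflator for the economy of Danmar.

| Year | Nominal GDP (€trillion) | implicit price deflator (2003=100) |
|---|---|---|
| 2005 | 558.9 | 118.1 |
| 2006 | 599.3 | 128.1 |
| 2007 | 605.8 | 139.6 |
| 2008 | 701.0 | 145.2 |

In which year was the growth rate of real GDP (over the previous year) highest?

2008

2006: real = 599.3/1.281 = 467.84; growth vs 2005 (473.24) = -1.14%.
2007: real = 605.8/1.396 = 433.95; growth vs 2006 (467.84) = -7.24%.
2008: real = 701.0/1.452 = 482.78; growth vs 2007 (433.95) = 11.25%.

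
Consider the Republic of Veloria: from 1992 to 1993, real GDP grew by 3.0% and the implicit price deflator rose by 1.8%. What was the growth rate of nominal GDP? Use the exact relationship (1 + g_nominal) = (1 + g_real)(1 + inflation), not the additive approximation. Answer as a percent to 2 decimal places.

4.85%

(1 + g_nom) = (1 + g_real)(1 + π) = 1.0300 × 1.0180 = 1.04854.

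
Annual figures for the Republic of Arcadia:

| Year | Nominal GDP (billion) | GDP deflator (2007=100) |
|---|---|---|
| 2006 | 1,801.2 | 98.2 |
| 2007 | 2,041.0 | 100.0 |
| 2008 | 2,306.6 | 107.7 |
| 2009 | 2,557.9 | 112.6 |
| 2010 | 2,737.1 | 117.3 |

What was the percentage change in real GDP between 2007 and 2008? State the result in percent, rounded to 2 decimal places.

4.93%

Real GDP 2007 = 2041.0/1.000 = 2041.00.
Real GDP 2008 = 2306.6/1.077 = 2141.69.
Change = 2141.69/2041.00 − 1 = 0.0493.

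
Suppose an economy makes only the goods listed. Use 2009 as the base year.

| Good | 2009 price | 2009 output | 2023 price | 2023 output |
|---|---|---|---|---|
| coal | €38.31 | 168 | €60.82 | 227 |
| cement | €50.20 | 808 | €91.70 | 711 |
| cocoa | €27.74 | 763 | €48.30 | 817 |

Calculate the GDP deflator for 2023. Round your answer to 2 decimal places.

176.68

Nominal GDP 2023 = 60.82·227 + 91.70·711 + 48.30·817 = 118465.94.
Real GDP 2023 (at 2009 prices) = 38.31·227 + 50.20·711 + 27.74·817 = 67052.15.
Deflator = Nominal/Real × 100 = 118465.94/67052.15 × 100 = 176.677.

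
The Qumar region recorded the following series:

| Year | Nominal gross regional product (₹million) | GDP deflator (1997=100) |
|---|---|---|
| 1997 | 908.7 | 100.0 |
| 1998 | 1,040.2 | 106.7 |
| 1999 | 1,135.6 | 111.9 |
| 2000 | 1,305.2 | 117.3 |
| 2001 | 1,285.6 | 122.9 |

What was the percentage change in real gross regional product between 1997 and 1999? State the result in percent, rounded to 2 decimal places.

Real gross regional product 1997 = 908.7/1.000 = 908.70.
Real gross regional product 1999 = 1135.6/1.119 = 1014.83.
Change = 1014.83/908.70 − 1 = 0.1168.

11.68%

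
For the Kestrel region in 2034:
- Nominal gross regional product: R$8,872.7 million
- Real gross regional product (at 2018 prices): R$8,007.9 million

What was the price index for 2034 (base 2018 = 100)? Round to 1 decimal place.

110.8

price index = (Nominal / Real) × 100 = 8872.7 / 8007.9 × 100 = 110.80.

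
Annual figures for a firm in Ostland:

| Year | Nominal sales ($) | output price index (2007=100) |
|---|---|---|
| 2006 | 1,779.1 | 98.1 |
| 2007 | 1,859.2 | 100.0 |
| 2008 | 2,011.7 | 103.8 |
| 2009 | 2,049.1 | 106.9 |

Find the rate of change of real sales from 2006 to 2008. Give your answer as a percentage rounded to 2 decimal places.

Real sales 2006 = 1779.1/0.981 = 1813.56.
Real sales 2008 = 2011.7/1.038 = 1938.05.
Change = 1938.05/1813.56 − 1 = 0.0686.

6.86%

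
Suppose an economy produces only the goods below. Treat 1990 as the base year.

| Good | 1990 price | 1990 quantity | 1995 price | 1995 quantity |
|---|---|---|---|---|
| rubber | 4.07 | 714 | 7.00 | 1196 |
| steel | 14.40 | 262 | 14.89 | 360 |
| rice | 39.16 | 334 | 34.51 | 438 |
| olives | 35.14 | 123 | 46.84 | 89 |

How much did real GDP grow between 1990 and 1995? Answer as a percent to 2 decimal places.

Real GDP 1990 = Nominal GDP 1990 = 4.07·714 + 14.40·262 + 39.16·334 + 35.14·123 = 24080.44.
Real GDP 1995 (at 1990 prices) = 4.07·1196 + 14.40·360 + 39.16·438 + 35.14·89 = 30331.26.
Real growth = 30331.26/24080.44 − 1 = 0.2596.

25.96%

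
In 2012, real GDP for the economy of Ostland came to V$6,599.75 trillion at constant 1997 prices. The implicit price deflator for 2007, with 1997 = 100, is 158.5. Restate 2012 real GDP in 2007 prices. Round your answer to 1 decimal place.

V$10,460.6 trillion

Real GDP in 2007 prices = Real GDP in 1997 prices × (P_2007/P_1997) = 6599.75 × 1.585 = 10460.60.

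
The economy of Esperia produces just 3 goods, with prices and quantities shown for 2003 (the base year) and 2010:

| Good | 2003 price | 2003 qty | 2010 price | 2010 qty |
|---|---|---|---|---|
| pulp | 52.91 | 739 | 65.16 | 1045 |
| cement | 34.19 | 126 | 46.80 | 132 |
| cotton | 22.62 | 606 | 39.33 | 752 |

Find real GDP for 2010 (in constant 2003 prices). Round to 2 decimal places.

76814.27

Real GDP 2010 = Σ (p_2003 × q_2010) = 52.91·1045 + 34.19·132 + 22.62·752 = 76814.27.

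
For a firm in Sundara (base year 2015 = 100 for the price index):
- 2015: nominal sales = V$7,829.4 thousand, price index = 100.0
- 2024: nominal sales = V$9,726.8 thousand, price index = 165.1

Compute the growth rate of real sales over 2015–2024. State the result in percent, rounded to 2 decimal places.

-24.75%

Deflate each year: 2015 → 7829.4/1.000 = 7829.40; 2024 → 9726.8/1.651 = 5891.46.
So real sales changed by 5891.46/7829.40 − 1 = -0.2475, i.e. -24.75%.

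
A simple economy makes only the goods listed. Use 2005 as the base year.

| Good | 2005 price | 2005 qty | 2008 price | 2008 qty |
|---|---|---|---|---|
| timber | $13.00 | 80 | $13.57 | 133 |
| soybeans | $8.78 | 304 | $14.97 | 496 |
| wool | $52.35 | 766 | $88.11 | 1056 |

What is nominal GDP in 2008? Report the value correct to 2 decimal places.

Nominal GDP 2008 = Σ (p_2008 × q_2008) = 13.57·133 + 14.97·496 + 88.11·1056 = 102274.09.

$102274.09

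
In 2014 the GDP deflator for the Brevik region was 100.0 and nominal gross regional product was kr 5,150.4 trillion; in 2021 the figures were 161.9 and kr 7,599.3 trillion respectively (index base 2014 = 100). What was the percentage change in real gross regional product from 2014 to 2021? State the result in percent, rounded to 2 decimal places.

-8.86%

Deflate each year: 2014 → 5150.4/1.000 = 5150.40; 2021 → 7599.3/1.619 = 4693.82.
So real gross regional product changed by 4693.82/5150.40 − 1 = -0.0886, i.e. -8.86%.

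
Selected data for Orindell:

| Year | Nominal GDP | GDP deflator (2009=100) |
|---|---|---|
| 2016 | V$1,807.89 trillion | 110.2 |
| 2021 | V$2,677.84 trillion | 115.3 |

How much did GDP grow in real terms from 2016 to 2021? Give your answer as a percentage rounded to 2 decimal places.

41.57%

Real GDP 2016 = 1807.89 / 1.102 = 1640.55.
Real GDP 2021 = 2677.84 / 1.153 = 2322.50.
Real growth = 2322.50 / 1640.55 − 1 = 0.4157.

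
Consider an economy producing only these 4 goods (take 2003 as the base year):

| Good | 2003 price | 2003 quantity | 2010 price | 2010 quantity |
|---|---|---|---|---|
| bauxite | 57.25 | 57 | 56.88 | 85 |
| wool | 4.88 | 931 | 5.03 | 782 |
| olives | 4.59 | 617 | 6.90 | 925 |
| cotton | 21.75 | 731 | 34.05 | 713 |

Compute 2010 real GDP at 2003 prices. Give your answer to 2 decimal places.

Real GDP 2010 = Σ (p_2003 × q_2010) = 57.25·85 + 4.88·782 + 4.59·925 + 21.75·713 = 28435.91.

28435.91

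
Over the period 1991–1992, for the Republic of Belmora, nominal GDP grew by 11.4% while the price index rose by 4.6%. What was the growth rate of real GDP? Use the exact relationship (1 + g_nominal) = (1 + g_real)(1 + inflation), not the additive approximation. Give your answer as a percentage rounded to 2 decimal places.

(1 + g_nom) = (1 + g_real)(1 + π), so g_real = 1.1140 / 1.0460 − 1 = 0.06501.

6.50%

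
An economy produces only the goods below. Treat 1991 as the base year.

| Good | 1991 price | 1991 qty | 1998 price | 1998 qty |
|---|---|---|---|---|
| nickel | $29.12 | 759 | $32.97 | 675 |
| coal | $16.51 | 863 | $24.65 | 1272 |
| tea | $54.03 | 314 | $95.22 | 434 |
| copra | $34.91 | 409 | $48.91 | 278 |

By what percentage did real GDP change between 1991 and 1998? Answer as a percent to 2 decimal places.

Real GDP 1991 = Nominal GDP 1991 = 29.12·759 + 16.51·863 + 54.03·314 + 34.91·409 = 67593.82.
Real GDP 1998 (at 1991 prices) = 29.12·675 + 16.51·1272 + 54.03·434 + 34.91·278 = 73810.72.
Real growth = 73810.72/67593.82 − 1 = 0.0920.

9.20%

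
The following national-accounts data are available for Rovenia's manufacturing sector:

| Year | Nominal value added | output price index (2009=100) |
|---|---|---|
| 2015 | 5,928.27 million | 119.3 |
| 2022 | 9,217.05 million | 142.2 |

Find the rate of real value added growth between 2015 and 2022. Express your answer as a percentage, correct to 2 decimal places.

30.44%

Deflate each year: 2015 → 5928.27/1.193 = 4969.21; 2022 → 9217.05/1.422 = 6481.75.
So real value added changed by 6481.75/4969.21 − 1 = 0.3044, i.e. 30.44%.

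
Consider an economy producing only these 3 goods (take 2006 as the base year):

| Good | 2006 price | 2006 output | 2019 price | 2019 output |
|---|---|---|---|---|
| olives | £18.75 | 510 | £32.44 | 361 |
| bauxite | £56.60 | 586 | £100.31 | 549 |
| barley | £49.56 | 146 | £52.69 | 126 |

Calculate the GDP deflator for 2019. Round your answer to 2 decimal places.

Nominal GDP 2019 = 32.44·361 + 100.31·549 + 52.69·126 = 73419.97.
Real GDP 2019 (at 2006 prices) = 18.75·361 + 56.60·549 + 49.56·126 = 44086.71.
Deflator = Nominal/Real × 100 = 73419.97/44086.71 × 100 = 166.535.

166.54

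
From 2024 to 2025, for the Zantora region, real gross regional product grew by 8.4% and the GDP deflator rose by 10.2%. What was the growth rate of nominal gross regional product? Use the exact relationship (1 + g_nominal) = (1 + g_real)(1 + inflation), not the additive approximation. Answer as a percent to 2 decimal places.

19.46%

(1 + g_nom) = (1 + g_real)(1 + π) = 1.0840 × 1.1020 = 1.19457.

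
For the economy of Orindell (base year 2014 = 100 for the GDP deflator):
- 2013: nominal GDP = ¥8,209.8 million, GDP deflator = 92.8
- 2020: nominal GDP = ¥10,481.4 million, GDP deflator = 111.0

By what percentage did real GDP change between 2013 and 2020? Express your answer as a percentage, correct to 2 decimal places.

6.74%

Deflate each year: 2013 → 8209.8/0.928 = 8846.77; 2020 → 10481.4/1.110 = 9442.70.
So real GDP changed by 9442.70/8846.77 − 1 = 0.0674, i.e. 6.74%.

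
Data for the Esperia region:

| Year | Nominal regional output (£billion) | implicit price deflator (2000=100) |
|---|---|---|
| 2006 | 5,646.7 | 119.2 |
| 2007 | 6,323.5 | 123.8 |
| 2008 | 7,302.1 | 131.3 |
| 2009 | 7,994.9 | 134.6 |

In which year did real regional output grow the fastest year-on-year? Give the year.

2007: real = 6323.5/1.238 = 5107.84; growth vs 2006 (4737.16) = 7.82%.
2008: real = 7302.1/1.313 = 5561.39; growth vs 2007 (5107.84) = 8.88%.
2009: real = 7994.9/1.346 = 5939.75; growth vs 2008 (5561.39) = 6.80%.

2008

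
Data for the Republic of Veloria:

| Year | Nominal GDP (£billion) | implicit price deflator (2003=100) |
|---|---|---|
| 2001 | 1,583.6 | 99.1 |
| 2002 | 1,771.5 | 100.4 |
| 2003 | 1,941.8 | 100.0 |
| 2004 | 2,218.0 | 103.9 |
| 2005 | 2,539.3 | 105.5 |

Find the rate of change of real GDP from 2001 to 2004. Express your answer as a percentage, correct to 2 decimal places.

33.59%

Real GDP 2001 = 1583.6/0.991 = 1597.98.
Real GDP 2004 = 2218.0/1.039 = 2134.74.
Change = 2134.74/1597.98 − 1 = 0.3359.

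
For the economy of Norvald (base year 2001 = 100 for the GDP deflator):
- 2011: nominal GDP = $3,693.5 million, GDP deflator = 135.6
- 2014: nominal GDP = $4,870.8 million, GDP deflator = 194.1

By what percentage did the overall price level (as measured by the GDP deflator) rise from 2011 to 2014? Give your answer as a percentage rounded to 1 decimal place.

Price-level change = 194.1 / 135.6 − 1 = 0.4314.

43.1%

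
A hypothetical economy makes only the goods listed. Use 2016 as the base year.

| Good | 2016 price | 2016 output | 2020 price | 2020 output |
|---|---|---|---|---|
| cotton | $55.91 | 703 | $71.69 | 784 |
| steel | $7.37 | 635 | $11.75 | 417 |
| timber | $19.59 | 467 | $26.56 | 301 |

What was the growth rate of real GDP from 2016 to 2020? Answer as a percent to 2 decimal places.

Real GDP 2016 = Nominal GDP 2016 = 55.91·703 + 7.37·635 + 19.59·467 = 53133.21.
Real GDP 2020 (at 2016 prices) = 55.91·784 + 7.37·417 + 19.59·301 = 52803.32.
Real growth = 52803.32/53133.21 − 1 = -0.0062.

-0.62%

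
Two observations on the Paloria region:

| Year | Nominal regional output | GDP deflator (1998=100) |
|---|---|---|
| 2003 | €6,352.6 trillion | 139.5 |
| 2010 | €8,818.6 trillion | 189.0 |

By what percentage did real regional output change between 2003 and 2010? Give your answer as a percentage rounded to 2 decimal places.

2.46%

Deflate each year: 2003 → 6352.6/1.395 = 4553.84; 2010 → 8818.6/1.890 = 4665.93.
So real regional output changed by 4665.93/4553.84 − 1 = 0.0246, i.e. 2.46%.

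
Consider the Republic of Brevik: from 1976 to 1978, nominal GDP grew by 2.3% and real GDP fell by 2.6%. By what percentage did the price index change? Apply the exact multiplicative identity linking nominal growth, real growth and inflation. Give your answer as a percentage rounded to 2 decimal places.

(1 + g_nom) = (1 + g_real)(1 + π), so π = 1.0230 / 0.9740 − 1 = 0.05031.

5.03%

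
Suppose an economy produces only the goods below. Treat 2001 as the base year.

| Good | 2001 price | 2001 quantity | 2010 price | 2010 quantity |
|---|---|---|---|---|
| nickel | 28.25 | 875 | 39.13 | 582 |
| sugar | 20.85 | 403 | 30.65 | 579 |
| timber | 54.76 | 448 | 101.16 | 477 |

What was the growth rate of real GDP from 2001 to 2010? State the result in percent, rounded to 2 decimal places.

Real GDP 2001 = Nominal GDP 2001 = 28.25·875 + 20.85·403 + 54.76·448 = 57653.78.
Real GDP 2010 (at 2001 prices) = 28.25·582 + 20.85·579 + 54.76·477 = 54634.17.
Real growth = 54634.17/57653.78 − 1 = -0.0524.

-5.24%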